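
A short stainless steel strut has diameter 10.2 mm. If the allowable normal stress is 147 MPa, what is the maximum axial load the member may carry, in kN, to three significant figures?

12.0 kN

A = 81.71 mm².
P_max = σ_allow · A = 147 · 81.71 = 12010 N = 12.01 kN.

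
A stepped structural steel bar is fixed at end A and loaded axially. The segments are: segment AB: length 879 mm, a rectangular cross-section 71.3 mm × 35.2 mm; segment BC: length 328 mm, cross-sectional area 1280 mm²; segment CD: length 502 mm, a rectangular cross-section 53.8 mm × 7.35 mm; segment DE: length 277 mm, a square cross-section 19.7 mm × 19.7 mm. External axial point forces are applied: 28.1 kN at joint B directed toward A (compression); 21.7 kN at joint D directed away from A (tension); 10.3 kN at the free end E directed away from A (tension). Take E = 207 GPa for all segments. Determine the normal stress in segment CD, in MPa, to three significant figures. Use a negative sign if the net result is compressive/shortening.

Internal axial forces (sectioning from the free end, tension +): N_DE = 10.3 kN, N_CD = 32 kN, N_BC = 32 kN, N_AB = 3.9 kN.
A_CD = 395.4 mm².
σ_CD = N_CD/A_CD = 32000/395.4 = 80.92 MPa.

80.9 MPa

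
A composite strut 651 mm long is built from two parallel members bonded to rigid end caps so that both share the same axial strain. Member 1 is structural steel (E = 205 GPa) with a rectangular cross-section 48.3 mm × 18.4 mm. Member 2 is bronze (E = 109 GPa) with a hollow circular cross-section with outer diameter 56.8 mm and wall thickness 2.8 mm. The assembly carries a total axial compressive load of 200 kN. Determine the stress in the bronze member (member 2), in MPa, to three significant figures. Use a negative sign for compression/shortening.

A_1 = 888.7 mm².
A_2 = 475 mm².
Equal strain + equilibrium ⇒ each member carries load in proportion to AE: A₁E₁ = 182200000 N, A₂E₂ = 51780000 N, ΣAE = 234000000 N.
σ₂ = P·E₂/ΣAE = -200000·109000/234000000 = -93.18 MPa.

-93.2 MPa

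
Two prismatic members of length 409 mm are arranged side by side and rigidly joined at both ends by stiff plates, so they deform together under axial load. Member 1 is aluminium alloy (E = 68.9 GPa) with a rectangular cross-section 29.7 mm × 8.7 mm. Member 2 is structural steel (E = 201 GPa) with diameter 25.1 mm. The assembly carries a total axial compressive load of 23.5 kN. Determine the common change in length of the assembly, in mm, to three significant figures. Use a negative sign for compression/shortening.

-0.0820 mm

A_1 = 258.4 mm².
A_2 = 494.8 mm².
Equal strain + equilibrium ⇒ each member carries load in proportion to AE: A₁E₁ = 17800000 N, A₂E₂ = 99460000 N, ΣAE = 117300000 N.
δ = PL/ΣAE = -23500·409/117300000 = -0.08197 mm.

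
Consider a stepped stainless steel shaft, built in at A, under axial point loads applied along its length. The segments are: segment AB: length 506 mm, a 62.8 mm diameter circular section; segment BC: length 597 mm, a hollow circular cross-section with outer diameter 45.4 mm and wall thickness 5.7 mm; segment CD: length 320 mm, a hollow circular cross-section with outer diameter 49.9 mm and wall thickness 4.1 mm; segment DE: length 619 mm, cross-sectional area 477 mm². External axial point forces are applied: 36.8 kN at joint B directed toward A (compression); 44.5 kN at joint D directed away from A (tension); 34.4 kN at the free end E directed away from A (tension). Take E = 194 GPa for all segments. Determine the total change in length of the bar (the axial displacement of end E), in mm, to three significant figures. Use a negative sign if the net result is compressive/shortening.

0.828 mm

Internal axial forces (sectioning from the free end, tension +): N_DE = 34.4 kN, N_CD = 78.9 kN, N_BC = 78.9 kN, N_AB = 42.1 kN.
A_AB = 3097 mm².
A_BC = 710.9 mm².
A_CD = 589.9 mm².
δ_AB = 42100·506/(3097·194000) = 0.03545 mm
δ_BC = 78900·597/(710.9·194000) = 0.3415 mm
δ_CD = 78900·320/(589.9·194000) = 0.2206 mm
δ_DE = 34400·619/(477·194000) = 0.2301 mm
δ = Σδ_i = 0.8277 mm.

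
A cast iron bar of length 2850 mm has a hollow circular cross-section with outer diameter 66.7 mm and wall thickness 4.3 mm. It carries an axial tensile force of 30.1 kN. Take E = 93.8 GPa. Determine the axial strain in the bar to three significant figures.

A = 843 mm².
σ = N/A = 35.71 MPa; ε = σ/E = 35.71/93800 = 3.807e-04.

3.81e-04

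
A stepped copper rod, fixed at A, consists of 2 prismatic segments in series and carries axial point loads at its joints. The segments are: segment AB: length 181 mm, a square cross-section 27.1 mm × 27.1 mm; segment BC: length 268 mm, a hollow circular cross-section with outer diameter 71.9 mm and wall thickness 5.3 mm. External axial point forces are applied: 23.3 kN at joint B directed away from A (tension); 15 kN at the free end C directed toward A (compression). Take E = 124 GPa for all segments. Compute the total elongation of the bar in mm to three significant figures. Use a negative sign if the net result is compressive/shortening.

-0.0127 mm

Internal axial forces (sectioning from the free end, tension +): N_BC = -15 kN, N_AB = 8.3 kN.
A_AB = 734.4 mm².
A_BC = 1109 mm².
δ_AB = 8300·181/(734.4·124000) = 0.0165 mm
δ_BC = -15000·268/(1109·124000) = -0.02924 mm
δ = Σδ_i = -0.01274 mm.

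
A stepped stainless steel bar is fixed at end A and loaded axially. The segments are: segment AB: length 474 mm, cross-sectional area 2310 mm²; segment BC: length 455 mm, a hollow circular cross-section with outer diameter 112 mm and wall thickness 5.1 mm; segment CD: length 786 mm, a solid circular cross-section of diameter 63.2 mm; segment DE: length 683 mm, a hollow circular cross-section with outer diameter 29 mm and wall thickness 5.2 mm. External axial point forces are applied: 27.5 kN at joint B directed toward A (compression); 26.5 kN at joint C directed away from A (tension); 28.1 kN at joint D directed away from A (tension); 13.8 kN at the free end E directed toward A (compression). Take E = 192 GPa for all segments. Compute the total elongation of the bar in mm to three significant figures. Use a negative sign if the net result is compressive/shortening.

-0.0369 mm

Internal axial forces (sectioning from the free end, tension +): N_DE = -13.8 kN, N_CD = 14.3 kN, N_BC = 40.8 kN, N_AB = 13.3 kN.
A_BC = 1713 mm².
A_CD = 3137 mm².
A_DE = 388.8 mm².
δ_AB = 13300·474/(2310·192000) = 0.01421 mm
δ_BC = 40800·455/(1713·192000) = 0.05645 mm
δ_CD = 14300·786/(3137·192000) = 0.01866 mm
δ_DE = -13800·683/(388.8·192000) = -0.1263 mm
δ = Σδ_i = -0.03693 mm.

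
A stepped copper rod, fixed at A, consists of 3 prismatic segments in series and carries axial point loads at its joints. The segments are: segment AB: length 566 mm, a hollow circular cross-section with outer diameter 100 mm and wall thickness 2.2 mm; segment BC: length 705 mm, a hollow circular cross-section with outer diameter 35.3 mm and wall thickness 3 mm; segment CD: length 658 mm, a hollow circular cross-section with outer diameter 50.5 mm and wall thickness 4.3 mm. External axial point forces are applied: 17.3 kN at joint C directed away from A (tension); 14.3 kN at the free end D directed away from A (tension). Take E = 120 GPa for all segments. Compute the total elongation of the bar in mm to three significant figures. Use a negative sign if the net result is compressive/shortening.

Internal axial forces (sectioning from the free end, tension +): N_CD = 14.3 kN, N_BC = 31.6 kN, N_AB = 31.6 kN.
A_AB = 675.9 mm².
A_BC = 304.4 mm².
A_CD = 624.1 mm².
δ_AB = 31600·566/(675.9·120000) = 0.2205 mm
δ_BC = 31600·705/(304.4·120000) = 0.6098 mm
δ_CD = 14300·658/(624.1·120000) = 0.1256 mm
δ = Σδ_i = 0.956 mm.

0.956 mm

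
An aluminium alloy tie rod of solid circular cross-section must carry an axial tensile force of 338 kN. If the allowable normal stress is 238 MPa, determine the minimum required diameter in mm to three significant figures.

Required area A ≥ P/σ_allow = 338000/238 = 1420 mm².
For a solid circular section, d ≥ √(4A/π) = 42.52 mm.

42.5 mm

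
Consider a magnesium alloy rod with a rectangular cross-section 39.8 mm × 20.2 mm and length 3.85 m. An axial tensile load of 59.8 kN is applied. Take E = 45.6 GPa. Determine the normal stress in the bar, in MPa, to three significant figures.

A = 804 mm².
σ = N/A = 59800/804 = 74.38 MPa.

74.4 MPa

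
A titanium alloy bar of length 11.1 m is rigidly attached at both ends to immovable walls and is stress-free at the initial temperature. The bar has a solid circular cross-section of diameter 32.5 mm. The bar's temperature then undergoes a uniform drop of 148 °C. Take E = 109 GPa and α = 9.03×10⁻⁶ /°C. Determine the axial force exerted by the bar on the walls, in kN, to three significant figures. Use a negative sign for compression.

Free thermal expansion αLΔT = 9.03e-6 · 11100 · -148 = -14.83 mm.
The walls impose strain ε = −(-14.83)/11100 = 1.3364e-03; σ = Eε = 109000 · 1.3364e-03 = 145.7 MPa.
Wall reaction R = σ·A = 145.7·829.6 = 120800 N = 120.8 kN.

121 kN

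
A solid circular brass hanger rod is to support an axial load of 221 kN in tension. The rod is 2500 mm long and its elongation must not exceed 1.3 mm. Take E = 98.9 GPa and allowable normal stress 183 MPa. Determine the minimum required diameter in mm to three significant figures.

74.0 mm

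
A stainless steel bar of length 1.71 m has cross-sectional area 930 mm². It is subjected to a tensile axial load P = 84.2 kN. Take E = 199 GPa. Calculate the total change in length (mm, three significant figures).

δ_mech = NL/(AE) = 84200·1710/(930·199000) = 0.778 mm.

0.778 mm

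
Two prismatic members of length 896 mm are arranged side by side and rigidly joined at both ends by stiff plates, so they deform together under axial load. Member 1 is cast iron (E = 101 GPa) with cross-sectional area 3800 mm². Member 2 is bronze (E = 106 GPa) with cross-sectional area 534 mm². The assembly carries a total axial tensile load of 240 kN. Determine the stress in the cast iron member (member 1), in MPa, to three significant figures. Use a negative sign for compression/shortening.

Equal strain + equilibrium ⇒ each member carries load in proportion to AE: A₁E₁ = 383800000 N, A₂E₂ = 56600000 N, ΣAE = 440400000 N.
σ₁ = P·E₁/ΣAE = 240000·101000/440400000 = 55.04 MPa.

55.0 MPa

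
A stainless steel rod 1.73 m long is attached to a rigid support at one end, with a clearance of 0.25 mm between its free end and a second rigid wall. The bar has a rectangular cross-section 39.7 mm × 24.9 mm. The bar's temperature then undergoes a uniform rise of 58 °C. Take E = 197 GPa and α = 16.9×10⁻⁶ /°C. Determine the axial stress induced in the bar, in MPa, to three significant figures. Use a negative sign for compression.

-165 MPa

Free thermal expansion αLΔT = 16.9e-6 · 1730 · 58 = 1.696 mm.
The walls engage after the gap closes; constrained expansion = 1.696 − 0.25 = 1.446 mm.
The walls impose strain ε = −(1.446)/1730 = -8.3569e-04; σ = Eε = 197000 · -8.3569e-04 = -164.6 MPa.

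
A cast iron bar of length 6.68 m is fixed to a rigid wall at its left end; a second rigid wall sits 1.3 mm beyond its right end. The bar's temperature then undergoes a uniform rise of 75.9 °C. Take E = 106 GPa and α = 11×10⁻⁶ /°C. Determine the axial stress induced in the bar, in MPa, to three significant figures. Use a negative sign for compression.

Free thermal expansion αLΔT = 11e-6 · 6680 · 75.9 = 5.577 mm.
The walls engage after the gap closes; constrained expansion = 5.577 − 1.3 = 4.277 mm.
The walls impose strain ε = −(4.277)/6680 = -6.4029e-04; σ = Eε = 106000 · -6.4029e-04 = -67.87 MPa.

-67.9 MPa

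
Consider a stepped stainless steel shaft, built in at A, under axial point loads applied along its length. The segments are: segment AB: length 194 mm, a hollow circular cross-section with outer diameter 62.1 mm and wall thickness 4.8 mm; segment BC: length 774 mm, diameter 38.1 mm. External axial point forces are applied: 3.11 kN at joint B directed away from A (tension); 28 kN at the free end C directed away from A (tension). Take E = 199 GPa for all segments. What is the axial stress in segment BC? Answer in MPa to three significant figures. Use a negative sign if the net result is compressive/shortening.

24.6 MPa

Internal axial forces (sectioning from the free end, tension +): N_BC = 28 kN, N_AB = 31.11 kN.
A_BC = 1140 mm².
σ_BC = N_BC/A_BC = 28000/1140 = 24.56 MPa.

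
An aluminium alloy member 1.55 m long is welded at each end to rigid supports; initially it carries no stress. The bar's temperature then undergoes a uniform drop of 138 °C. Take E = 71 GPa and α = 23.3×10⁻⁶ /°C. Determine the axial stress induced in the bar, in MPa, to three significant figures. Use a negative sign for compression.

228 MPa

Free thermal expansion αLΔT = 23.3e-6 · 1550 · -138 = -4.984 mm.
The walls impose strain ε = −(-4.984)/1550 = 3.2154e-03; σ = Eε = 71000 · 3.2154e-03 = 228.3 MPa.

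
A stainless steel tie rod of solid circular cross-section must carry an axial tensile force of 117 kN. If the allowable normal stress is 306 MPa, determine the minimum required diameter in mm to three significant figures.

Required area A ≥ P/σ_allow = 117000/306 = 382.4 mm².
For a solid circular section, d ≥ √(4A/π) = 22.06 mm.

22.1 mm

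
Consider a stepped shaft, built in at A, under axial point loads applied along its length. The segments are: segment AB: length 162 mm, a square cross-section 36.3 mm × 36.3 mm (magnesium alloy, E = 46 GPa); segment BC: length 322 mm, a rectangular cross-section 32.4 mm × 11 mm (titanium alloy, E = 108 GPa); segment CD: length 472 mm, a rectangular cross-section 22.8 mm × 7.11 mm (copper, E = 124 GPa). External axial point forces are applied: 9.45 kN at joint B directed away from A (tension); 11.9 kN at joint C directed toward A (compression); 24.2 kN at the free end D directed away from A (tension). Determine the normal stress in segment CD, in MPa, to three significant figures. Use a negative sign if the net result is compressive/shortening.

149 MPa

Internal axial forces (sectioning from the free end, tension +): N_CD = 24.2 kN, N_BC = 12.3 kN, N_AB = 21.75 kN.
A_CD = 162.1 mm².
σ_CD = N_CD/A_CD = 24200/162.1 = 149.3 MPa.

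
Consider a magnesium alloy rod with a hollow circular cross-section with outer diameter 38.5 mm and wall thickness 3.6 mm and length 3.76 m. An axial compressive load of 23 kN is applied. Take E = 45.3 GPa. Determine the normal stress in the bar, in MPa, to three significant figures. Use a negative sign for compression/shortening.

-58.3 MPa

A = 394.7 mm².
σ = N/A = -23000/394.7 = -58.27 MPa.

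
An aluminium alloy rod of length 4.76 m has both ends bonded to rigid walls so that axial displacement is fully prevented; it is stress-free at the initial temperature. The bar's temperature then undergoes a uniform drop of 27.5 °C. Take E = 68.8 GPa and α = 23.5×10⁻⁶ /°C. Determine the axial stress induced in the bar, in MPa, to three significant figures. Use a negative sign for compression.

44.5 MPa

Free thermal expansion αLΔT = 23.5e-6 · 4760 · -27.5 = -3.076 mm.
The walls impose strain ε = −(-3.076)/4760 = 6.4625e-04; σ = Eε = 68800 · 6.4625e-04 = 44.46 MPa.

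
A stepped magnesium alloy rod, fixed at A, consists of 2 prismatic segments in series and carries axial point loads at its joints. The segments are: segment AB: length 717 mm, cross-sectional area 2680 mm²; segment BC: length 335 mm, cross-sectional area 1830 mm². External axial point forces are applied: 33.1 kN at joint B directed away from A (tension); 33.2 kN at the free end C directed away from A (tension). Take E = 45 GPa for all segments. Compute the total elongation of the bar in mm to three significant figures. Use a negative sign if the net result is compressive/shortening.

Internal axial forces (sectioning from the free end, tension +): N_BC = 33.2 kN, N_AB = 66.3 kN.
δ_AB = 66300·717/(2680·45000) = 0.3942 mm
δ_BC = 33200·335/(1830·45000) = 0.1351 mm
δ = Σδ_i = 0.5292 mm.

0.529 mm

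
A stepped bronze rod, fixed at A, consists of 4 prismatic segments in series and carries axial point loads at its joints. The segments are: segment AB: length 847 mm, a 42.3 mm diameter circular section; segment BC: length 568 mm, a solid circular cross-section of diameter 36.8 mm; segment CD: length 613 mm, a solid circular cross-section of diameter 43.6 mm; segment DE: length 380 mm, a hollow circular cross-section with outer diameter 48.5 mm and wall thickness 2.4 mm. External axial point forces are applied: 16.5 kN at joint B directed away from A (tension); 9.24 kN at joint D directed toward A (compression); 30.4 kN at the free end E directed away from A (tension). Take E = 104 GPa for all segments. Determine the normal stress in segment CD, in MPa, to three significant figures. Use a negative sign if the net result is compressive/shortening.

14.2 MPa

Internal axial forces (sectioning from the free end, tension +): N_DE = 30.4 kN, N_CD = 21.16 kN, N_BC = 21.16 kN, N_AB = 37.66 kN.
A_CD = 1493 mm².
σ_CD = N_CD/A_CD = 21160/1493 = 14.17 MPa.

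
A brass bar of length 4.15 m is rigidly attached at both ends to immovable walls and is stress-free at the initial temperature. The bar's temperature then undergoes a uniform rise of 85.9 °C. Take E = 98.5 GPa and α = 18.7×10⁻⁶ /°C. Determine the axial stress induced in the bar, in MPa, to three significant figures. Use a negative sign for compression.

-158 MPa

Free thermal expansion αLΔT = 18.7e-6 · 4150 · 85.9 = 6.666 mm.
The walls impose strain ε = −(6.666)/4150 = -1.6063e-03; σ = Eε = 98500 · -1.6063e-03 = -158.2 MPa.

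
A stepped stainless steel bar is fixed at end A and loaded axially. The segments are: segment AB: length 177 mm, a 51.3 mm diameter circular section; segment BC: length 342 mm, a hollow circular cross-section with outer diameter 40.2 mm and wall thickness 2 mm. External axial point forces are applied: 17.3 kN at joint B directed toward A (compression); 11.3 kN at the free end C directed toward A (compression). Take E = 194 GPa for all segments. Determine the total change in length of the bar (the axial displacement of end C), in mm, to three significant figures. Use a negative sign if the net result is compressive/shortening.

-0.0956 mm

Internal axial forces (sectioning from the free end, tension +): N_BC = -11.3 kN, N_AB = -28.6 kN.
A_AB = 2067 mm².
A_BC = 240 mm².
δ_AB = -28600·177/(2067·194000) = -0.01262 mm
δ_BC = -11300·342/(240·194000) = -0.083 mm
δ = Σδ_i = -0.09562 mm.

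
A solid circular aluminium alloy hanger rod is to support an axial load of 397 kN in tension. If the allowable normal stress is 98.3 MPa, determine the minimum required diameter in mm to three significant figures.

Required area A ≥ P/σ_allow = 397000/98.3 = 4039 mm².
For a solid circular section, d ≥ √(4A/π) = 71.71 mm.

71.7 mm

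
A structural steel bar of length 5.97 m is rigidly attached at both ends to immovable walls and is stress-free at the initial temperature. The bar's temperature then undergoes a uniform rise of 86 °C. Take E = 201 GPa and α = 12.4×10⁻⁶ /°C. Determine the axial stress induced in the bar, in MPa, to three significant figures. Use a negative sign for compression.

Free thermal expansion αLΔT = 12.4e-6 · 5970 · 86 = 6.366 mm.
The walls impose strain ε = −(6.366)/5970 = -1.0664e-03; σ = Eε = 201000 · -1.0664e-03 = -214.3 MPa.

-214 MPa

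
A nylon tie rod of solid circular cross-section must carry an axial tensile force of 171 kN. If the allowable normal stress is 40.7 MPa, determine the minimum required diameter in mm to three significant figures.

73.1 mm

Required area A ≥ P/σ_allow = 171000/40.7 = 4201 mm².
For a solid circular section, d ≥ √(4A/π) = 73.14 mm.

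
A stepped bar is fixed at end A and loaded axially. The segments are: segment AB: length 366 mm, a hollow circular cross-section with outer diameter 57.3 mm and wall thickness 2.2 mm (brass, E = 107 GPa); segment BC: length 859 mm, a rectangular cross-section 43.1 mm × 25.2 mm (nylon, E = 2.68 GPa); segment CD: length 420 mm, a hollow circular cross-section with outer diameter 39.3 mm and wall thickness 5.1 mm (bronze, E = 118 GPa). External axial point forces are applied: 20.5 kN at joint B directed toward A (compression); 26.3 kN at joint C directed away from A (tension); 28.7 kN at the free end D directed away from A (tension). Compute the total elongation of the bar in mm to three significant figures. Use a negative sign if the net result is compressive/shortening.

Internal axial forces (sectioning from the free end, tension +): N_CD = 28.7 kN, N_BC = 55 kN, N_AB = 34.5 kN.
A_AB = 380.8 mm².
A_BC = 1086 mm².
A_CD = 548 mm².
δ_AB = 34500·366/(380.8·107000) = 0.3099 mm
δ_BC = 55000·859/(1086·2680) = 16.23 mm
δ_CD = 28700·420/(548·118000) = 0.1864 mm
δ = Σδ_i = 16.73 mm.

16.7 mm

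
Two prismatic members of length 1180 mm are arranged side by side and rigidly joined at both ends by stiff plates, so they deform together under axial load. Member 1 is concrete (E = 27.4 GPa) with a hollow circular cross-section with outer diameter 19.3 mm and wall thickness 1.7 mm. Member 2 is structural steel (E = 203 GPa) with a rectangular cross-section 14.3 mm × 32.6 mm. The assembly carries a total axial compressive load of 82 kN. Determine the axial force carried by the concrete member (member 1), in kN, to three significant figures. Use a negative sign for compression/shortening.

A_1 = 94 mm².
A_2 = 466.2 mm².
Equal strain + equilibrium ⇒ each member carries load in proportion to AE: A₁E₁ = 2576000 N, A₂E₂ = 94630000 N, ΣAE = 97210000 N.
F₁ = P·A₁E₁/ΣAE = -82000·2576000/97210000 = -2173 N.

-2.17 kN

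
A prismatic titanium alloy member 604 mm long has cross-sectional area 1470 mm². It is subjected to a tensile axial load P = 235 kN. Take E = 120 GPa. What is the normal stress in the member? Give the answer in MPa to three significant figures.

160 MPa

σ = N/A = 235000/1470 = 159.9 MPa.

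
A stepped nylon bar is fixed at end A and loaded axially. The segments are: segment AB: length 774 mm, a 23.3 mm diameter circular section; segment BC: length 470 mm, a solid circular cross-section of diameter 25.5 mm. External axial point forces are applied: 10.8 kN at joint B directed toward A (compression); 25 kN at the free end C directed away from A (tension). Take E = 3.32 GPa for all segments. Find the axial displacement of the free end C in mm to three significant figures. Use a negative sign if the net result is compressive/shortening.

14.7 mm

Internal axial forces (sectioning from the free end, tension +): N_BC = 25 kN, N_AB = 14.2 kN.
A_AB = 426.4 mm².
A_BC = 510.7 mm².
δ_AB = 14200·774/(426.4·3320) = 7.764 mm
δ_BC = 25000·470/(510.7·3320) = 6.93 mm
δ = Σδ_i = 14.69 mm.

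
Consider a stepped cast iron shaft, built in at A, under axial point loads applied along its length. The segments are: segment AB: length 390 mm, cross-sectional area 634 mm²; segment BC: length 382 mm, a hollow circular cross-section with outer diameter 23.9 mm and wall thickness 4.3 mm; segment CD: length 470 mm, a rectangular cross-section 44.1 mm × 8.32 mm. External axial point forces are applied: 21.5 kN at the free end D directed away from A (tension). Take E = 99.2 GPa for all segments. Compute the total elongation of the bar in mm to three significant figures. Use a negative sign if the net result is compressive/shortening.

Internal axial forces (sectioning from the free end, tension +): N_CD = 21.5 kN, N_BC = 21.5 kN, N_AB = 21.5 kN.
A_BC = 264.8 mm².
A_CD = 366.9 mm².
δ_AB = 21500·390/(634·99200) = 0.1333 mm
δ_BC = 21500·382/(264.8·99200) = 0.3127 mm
δ_CD = 21500·470/(366.9·99200) = 0.2776 mm
δ = Σδ_i = 0.7236 mm.

0.724 mm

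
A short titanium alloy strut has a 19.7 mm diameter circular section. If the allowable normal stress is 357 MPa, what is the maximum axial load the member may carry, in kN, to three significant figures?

A = 304.8 mm².
P_max = σ_allow · A = 357 · 304.8 = 108800 N = 108.8 kN.

109 kN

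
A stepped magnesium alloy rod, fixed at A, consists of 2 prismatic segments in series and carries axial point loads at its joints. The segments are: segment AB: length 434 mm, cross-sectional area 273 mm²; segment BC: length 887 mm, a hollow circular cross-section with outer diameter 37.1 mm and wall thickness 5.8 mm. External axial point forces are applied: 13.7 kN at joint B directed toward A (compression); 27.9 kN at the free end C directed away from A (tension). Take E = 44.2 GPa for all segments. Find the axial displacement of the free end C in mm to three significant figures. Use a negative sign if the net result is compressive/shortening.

1.49 mm

Internal axial forces (sectioning from the free end, tension +): N_BC = 27.9 kN, N_AB = 14.2 kN.
A_BC = 570.3 mm².
δ_AB = 14200·434/(273·44200) = 0.5107 mm
δ_BC = 27900·887/(570.3·44200) = 0.9817 mm
δ = Σδ_i = 1.492 mm.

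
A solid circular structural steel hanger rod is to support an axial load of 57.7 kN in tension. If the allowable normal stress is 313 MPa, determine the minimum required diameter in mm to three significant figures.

15.3 mm

Required area A ≥ P/σ_allow = 57700/313 = 184.3 mm².
For a solid circular section, d ≥ √(4A/π) = 15.32 mm.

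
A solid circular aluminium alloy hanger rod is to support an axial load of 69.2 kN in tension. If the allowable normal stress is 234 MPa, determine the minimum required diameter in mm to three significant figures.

19.4 mm

Required area A ≥ P/σ_allow = 69200/234 = 295.7 mm².
For a solid circular section, d ≥ √(4A/π) = 19.4 mm.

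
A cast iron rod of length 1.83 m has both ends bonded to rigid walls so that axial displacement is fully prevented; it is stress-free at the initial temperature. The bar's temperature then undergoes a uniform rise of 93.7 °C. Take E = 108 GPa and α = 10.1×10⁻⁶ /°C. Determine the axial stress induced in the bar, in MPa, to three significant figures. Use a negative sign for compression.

-102 MPa

Free thermal expansion αLΔT = 10.1e-6 · 1830 · 93.7 = 1.732 mm.
The walls impose strain ε = −(1.732)/1830 = -9.4637e-04; σ = Eε = 108000 · -9.4637e-04 = -102.2 MPa.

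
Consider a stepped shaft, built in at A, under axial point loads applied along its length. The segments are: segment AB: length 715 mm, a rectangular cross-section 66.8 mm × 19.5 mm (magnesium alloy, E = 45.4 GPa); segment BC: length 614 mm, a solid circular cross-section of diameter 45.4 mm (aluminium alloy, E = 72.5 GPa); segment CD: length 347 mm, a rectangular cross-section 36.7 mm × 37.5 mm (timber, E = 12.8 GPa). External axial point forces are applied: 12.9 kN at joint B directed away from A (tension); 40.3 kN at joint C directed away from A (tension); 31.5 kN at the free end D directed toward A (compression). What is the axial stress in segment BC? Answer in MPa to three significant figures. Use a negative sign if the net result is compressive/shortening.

5.44 MPa

Internal axial forces (sectioning from the free end, tension +): N_CD = -31.5 kN, N_BC = 8.8 kN, N_AB = 21.7 kN.
A_BC = 1619 mm².
σ_BC = N_BC/A_BC = 8800/1619 = 5.436 MPa.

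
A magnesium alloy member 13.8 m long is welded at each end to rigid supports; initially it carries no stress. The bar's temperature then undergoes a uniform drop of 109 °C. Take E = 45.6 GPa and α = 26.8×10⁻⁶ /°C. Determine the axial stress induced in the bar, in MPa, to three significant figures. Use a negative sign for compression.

133 MPa

Free thermal expansion αLΔT = 26.8e-6 · 13800 · -109 = -40.31 mm.
The walls impose strain ε = −(-40.31)/13800 = 2.9212e-03; σ = Eε = 45600 · 2.9212e-03 = 133.2 MPa.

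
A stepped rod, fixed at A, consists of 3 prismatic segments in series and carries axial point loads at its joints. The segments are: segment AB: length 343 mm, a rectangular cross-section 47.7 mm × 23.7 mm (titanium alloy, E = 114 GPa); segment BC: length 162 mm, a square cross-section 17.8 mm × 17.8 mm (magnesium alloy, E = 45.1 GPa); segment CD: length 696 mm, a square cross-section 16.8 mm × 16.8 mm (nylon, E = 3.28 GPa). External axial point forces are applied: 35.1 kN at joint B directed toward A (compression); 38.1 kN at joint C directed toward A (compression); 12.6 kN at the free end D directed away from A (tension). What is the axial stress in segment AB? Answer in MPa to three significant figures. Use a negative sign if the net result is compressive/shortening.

Internal axial forces (sectioning from the free end, tension +): N_CD = 12.6 kN, N_BC = -25.5 kN, N_AB = -60.6 kN.
A_AB = 1130 mm².
σ_AB = N_AB/A_AB = -60600/1130 = -53.61 MPa.

-53.6 MPa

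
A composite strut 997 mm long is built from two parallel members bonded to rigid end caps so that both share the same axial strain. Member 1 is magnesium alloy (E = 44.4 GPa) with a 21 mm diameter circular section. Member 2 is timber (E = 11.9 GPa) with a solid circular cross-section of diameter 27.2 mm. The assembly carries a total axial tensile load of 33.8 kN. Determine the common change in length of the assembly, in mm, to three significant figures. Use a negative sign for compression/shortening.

A_1 = 346.4 mm².
A_2 = 581.1 mm².
Equal strain + equilibrium ⇒ each member carries load in proportion to AE: A₁E₁ = 15380000 N, A₂E₂ = 6915000 N, ΣAE = 22290000 N.
δ = PL/ΣAE = 33800·997/22290000 = 1.512 mm.

1.51 mm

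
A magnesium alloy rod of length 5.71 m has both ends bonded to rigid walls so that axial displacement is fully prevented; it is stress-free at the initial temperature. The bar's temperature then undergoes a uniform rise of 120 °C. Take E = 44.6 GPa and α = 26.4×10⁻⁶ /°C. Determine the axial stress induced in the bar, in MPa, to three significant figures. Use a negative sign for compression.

Free thermal expansion αLΔT = 26.4e-6 · 5710 · 120 = 18.09 mm.
The walls impose strain ε = −(18.09)/5710 = -3.1680e-03; σ = Eε = 44600 · -3.1680e-03 = -141.3 MPa.

-141 MPa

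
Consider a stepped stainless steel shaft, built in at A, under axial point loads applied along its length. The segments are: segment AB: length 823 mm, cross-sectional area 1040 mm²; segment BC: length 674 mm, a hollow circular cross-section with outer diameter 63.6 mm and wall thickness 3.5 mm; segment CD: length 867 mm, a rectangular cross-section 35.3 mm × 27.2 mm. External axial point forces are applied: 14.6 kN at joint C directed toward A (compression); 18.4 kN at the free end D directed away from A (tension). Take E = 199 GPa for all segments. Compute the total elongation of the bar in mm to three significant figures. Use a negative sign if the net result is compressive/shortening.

Internal axial forces (sectioning from the free end, tension +): N_CD = 18.4 kN, N_BC = 3.8 kN, N_AB = 3.8 kN.
A_BC = 660.8 mm².
A_CD = 960.2 mm².
δ_AB = 3800·823/(1040·199000) = 0.01511 mm
δ_BC = 3800·674/(660.8·199000) = 0.01948 mm
δ_CD = 18400·867/(960.2·199000) = 0.08349 mm
δ = Σδ_i = 0.1181 mm.

0.118 mm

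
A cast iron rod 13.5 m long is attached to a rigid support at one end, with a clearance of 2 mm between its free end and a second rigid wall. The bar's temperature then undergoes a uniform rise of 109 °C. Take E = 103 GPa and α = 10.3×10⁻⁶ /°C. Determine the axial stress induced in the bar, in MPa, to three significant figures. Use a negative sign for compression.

Free thermal expansion αLΔT = 10.3e-6 · 13500 · 109 = 15.16 mm.
The walls engage after the gap closes; constrained expansion = 15.16 − 2 = 13.16 mm.
The walls impose strain ε = −(13.16)/13500 = -9.7455e-04; σ = Eε = 103000 · -9.7455e-04 = -100.4 MPa.

-100 MPa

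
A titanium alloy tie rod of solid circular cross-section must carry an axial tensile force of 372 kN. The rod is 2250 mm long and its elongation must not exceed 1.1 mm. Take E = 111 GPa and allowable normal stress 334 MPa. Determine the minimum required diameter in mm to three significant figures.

93.4 mm

Required area A ≥ P/σ_allow = 372000/334 = 1114 mm².
For a solid circular section, d ≥ √(4A/π) = 37.66 mm.
Elongation limit: A ≥ PL/(Eδ_allow) = 372000·2250/(111000·1.1) = 6855 mm² ⇒ d ≥ 93.42 mm.
The elongation limit governs.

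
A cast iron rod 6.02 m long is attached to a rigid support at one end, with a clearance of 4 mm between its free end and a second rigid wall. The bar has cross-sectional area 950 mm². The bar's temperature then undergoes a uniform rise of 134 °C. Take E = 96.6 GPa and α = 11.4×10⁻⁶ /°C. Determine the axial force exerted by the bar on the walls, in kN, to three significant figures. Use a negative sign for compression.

Free thermal expansion αLΔT = 11.4e-6 · 6020 · 134 = 9.196 mm.
The walls engage after the gap closes; constrained expansion = 9.196 − 4 = 5.196 mm.
The walls impose strain ε = −(5.196)/6020 = -8.6315e-04; σ = Eε = 96600 · -8.6315e-04 = -83.38 MPa.
Wall reaction R = σ·A = -83.38·950 = -79210 N = -79.21 kN.

-79.2 kN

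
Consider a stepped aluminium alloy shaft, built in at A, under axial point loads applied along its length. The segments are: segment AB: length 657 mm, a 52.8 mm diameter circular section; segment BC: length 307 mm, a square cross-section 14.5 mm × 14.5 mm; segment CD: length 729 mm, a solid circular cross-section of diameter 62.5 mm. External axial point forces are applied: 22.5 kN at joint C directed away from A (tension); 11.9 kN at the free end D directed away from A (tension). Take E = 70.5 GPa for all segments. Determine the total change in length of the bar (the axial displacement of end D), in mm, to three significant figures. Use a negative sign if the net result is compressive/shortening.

0.899 mm

Internal axial forces (sectioning from the free end, tension +): N_CD = 11.9 kN, N_BC = 34.4 kN, N_AB = 34.4 kN.
A_AB = 2190 mm².
A_BC = 210.2 mm².
A_CD = 3068 mm².
δ_AB = 34400·657/(2190·70500) = 0.1464 mm
δ_BC = 34400·307/(210.2·70500) = 0.7125 mm
δ_CD = 11900·729/(3068·70500) = 0.04011 mm
δ = Σδ_i = 0.899 mm.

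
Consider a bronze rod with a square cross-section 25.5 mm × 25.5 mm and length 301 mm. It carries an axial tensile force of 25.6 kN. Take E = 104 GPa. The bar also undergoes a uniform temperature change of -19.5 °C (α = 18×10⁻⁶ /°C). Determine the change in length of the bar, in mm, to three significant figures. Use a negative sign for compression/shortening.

0.00829 mm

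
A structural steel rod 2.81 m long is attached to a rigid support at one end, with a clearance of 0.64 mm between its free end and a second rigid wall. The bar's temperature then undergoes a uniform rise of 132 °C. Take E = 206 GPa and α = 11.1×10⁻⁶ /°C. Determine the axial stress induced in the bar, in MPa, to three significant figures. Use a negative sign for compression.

-255 MPa

Free thermal expansion αLΔT = 11.1e-6 · 2810 · 132 = 4.117 mm.
The walls engage after the gap closes; constrained expansion = 4.117 − 0.64 = 3.477 mm.
The walls impose strain ε = −(3.477)/2810 = -1.2374e-03; σ = Eε = 206000 · -1.2374e-03 = -254.9 MPa.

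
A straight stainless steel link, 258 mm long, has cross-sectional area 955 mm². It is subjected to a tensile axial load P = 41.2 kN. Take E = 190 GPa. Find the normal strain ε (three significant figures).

2.27e-04

σ = N/A = 43.14 MPa; ε = σ/E = 43.14/190000 = 2.271e-04.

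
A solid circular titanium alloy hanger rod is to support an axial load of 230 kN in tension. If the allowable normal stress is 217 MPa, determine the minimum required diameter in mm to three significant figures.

36.7 mm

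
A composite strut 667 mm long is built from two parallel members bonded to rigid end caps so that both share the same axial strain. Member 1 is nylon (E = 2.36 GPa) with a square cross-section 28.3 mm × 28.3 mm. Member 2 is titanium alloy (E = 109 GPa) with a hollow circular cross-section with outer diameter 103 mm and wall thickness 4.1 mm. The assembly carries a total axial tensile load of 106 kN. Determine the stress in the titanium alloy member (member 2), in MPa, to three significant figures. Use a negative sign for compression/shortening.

A_1 = 800.9 mm².
A_2 = 1274 mm².
Equal strain + equilibrium ⇒ each member carries load in proportion to AE: A₁E₁ = 1890000 N, A₂E₂ = 138900000 N, ΣAE = 140700000 N.
σ₂ = P·E₂/ΣAE = 106000·109000/140700000 = 82.09 MPa.

82.1 MPa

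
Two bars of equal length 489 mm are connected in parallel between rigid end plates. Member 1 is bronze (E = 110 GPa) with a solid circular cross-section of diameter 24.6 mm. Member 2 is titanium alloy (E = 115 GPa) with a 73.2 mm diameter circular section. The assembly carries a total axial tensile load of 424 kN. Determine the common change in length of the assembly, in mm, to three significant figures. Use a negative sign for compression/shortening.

0.387 mm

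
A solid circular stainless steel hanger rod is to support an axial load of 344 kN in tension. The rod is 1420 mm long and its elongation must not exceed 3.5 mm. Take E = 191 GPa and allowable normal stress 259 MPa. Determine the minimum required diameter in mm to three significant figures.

Required area A ≥ P/σ_allow = 344000/259 = 1328 mm².
For a solid circular section, d ≥ √(4A/π) = 41.12 mm.
Elongation limit: A ≥ PL/(Eδ_allow) = 344000·1420/(191000·3.5) = 730.7 mm² ⇒ d ≥ 30.5 mm.
The stress limit governs.

41.1 mm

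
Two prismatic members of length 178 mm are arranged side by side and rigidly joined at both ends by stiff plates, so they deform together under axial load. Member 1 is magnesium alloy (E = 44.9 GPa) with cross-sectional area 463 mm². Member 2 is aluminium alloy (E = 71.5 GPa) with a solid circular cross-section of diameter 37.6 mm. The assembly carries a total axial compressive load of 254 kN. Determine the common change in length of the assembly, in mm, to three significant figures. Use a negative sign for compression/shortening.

-0.451 mm

A_2 = 1110 mm².
Equal strain + equilibrium ⇒ each member carries load in proportion to AE: A₁E₁ = 20790000 N, A₂E₂ = 79390000 N, ΣAE = 100200000 N.
δ = PL/ΣAE = -254000·178/100200000 = -0.4513 mm.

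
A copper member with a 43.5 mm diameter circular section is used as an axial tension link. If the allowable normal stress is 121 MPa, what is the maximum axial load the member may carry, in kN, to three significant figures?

A = 1486 mm².
P_max = σ_allow · A = 121 · 1486 = 179800 N = 179.8 kN.

180 kN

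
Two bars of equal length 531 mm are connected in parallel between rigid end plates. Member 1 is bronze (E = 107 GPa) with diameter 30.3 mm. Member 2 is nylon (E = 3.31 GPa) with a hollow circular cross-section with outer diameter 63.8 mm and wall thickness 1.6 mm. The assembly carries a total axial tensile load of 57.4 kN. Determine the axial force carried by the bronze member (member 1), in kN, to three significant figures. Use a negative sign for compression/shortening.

A_1 = 721.1 mm².
A_2 = 312.7 mm².
Equal strain + equilibrium ⇒ each member carries load in proportion to AE: A₁E₁ = 77150000 N, A₂E₂ = 1035000 N, ΣAE = 78190000 N.
F₁ = P·A₁E₁/ΣAE = 57400·77150000/78190000 = 56640 N.

56.6 kN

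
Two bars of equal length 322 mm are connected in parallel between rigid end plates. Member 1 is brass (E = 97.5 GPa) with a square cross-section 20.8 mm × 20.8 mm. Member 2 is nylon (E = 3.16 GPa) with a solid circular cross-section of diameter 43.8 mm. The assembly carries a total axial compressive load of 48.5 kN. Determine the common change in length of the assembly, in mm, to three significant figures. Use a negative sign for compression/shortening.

A_1 = 432.6 mm².
A_2 = 1507 mm².
Equal strain + equilibrium ⇒ each member carries load in proportion to AE: A₁E₁ = 42180000 N, A₂E₂ = 4761000 N, ΣAE = 46940000 N.
δ = PL/ΣAE = -48500·322/46940000 = -0.3327 mm.

-0.333 mm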